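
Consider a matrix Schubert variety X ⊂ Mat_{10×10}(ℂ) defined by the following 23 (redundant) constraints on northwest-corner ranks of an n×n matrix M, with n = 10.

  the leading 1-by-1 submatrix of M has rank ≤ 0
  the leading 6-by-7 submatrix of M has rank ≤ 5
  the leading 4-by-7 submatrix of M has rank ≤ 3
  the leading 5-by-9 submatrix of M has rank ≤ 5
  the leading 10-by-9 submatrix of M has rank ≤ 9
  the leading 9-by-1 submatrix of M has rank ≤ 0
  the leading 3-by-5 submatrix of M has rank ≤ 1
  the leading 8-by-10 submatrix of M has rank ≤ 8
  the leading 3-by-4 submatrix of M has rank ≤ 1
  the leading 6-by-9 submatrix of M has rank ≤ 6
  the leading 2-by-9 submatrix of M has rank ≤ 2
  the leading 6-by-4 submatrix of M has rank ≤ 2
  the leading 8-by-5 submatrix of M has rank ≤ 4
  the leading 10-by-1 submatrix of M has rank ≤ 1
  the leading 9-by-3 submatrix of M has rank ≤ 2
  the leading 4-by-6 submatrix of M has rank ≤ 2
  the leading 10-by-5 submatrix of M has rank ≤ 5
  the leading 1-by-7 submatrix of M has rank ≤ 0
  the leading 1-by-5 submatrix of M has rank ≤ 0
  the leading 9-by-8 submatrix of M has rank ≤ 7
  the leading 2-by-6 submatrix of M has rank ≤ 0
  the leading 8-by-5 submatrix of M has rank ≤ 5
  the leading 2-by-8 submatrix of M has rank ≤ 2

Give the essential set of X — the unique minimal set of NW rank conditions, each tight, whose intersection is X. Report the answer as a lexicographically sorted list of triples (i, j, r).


Propagating the 23 rank bounds to every northwest block:

  0 0 0 0 0 0 0 1 1 1
  0 0 0 0 0 0 1 2 2 2
  0 1 1 1 1 1 2 3 3 3
  0 1 2 2 2 2 3 4 4 4
  0 1 2 2 3 3 4 5 5 5
  0 1 2 2 3 4 5 6 6 6
  0 1 2 3 4 5 6 7 7 7
  0 1 2 3 4 5 6 7 8 8
  0 1 2 3 4 5 6 7 8 9
  1 2 3 4 5 6 7 8 9 10

reading off 1-entries of Δ²R: w = (8, 7, 2, 3, 5, 6, 4, 9, 10, 1).

|D(w)|=22, |Ess(w)|=4:

[(1, 7, 0), (2, 6, 0), (6, 4, 2), (9, 1, 0)]


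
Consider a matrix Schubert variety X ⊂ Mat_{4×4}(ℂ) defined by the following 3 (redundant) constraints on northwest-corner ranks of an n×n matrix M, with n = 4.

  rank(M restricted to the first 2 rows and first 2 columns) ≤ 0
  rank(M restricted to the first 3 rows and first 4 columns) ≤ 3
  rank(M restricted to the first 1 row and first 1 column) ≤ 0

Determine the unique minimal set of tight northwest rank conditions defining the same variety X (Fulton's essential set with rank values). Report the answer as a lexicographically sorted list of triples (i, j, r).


The tightest implied rank at each (i,j), from the 3 conditions:

  row 1: 0 0 1 1
  row 2: 0 0 1 2
  row 3: 1 1 2 3
  row 4: 1 2 3 4

hence w(1..4) = (3, 4, 1, 2).

ℓ(w)=4; the 1 essential cell (i,j,r):

[(2, 2, 0)]


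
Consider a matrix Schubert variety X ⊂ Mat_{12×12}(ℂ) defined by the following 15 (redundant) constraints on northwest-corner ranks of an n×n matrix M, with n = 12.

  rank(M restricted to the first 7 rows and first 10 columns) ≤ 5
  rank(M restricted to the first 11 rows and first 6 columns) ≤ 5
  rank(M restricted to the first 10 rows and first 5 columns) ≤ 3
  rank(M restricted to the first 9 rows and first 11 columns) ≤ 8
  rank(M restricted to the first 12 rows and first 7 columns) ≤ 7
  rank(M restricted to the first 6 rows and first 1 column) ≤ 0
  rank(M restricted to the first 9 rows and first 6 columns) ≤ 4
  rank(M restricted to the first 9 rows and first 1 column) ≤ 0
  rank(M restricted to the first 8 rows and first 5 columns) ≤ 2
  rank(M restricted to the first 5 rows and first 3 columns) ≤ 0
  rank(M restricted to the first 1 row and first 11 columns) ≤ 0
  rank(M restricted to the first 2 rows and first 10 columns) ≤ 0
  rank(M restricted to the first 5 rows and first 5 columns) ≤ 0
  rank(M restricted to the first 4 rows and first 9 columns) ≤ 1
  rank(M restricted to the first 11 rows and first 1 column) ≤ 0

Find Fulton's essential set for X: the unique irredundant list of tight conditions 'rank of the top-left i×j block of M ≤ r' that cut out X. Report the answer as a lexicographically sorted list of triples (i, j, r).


Computing R[i][j] = min implied NW-rank bound (n=12, 15 conditions):

  R[1]: 0, 0, 0, 0, 0, 0, 0, 0, 0, 0, 0, 1
  R[2]: 0, 0, 0, 0, 0, 0, 0, 0, 0, 0, 1, 2
  R[3]: 0, 0, 0, 0, 0, 1, 1, 1, 1, 1, 2, 3
  R[4]: 0, 0, 0, 0, 0, 1, 1, 1, 1, 2, 3, 4
  R[5]: 0, 0, 0, 0, 0, 1, 2, 2, 2, 3, 4, 5
  R[6]: 0, 1, 1, 1, 1, 2, 3, 3, 3, 4, 5, 6
  R[7]: 0, 1, 2, 2, 2, 3, 4, 4, 4, 5, 6, 7
  R[8]: 0, 1, 2, 2, 2, 3, 4, 5, 5, 6, 7, 8
  R[9]: 0, 1, 2, 3, 3, 4, 5, 6, 6, 7, 8, 9
  R[10]: 0, 1, 2, 3, 3, 4, 5, 6, 7, 8, 9, 10
  R[11]: 0, 1, 2, 3, 4, 5, 6, 7, 8, 9, 10, 11
  R[12]: 1, 2, 3, 4, 5, 6, 7, 8, 9, 10, 11, 12

so w = (12, 11, 6, 10, 7, 2, 3, 8, 4, 9, 5, 1).

Fulton essential set (7 of the 48 Rothe cells):

[(1, 11, 0), (2, 10, 0), (4, 9, 1), (5, 5, 0), (8, 5, 2), (10, 5, 3), (11, 1, 0)]


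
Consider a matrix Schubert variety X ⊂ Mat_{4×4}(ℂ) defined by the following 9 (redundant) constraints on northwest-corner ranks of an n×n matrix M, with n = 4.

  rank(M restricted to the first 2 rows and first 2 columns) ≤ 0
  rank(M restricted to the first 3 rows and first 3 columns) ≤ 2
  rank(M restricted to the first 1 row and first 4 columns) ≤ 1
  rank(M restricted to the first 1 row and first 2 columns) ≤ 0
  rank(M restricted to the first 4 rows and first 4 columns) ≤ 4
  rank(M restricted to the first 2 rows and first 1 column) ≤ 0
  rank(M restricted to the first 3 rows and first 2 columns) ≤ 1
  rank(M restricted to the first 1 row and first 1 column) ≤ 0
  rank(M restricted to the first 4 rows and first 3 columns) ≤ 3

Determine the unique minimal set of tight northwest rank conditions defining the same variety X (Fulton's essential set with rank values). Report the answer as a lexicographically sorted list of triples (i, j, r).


Recovering R(i,j) via the rank-extension bound from the 9 conditions:

  row 1: 0  0  1  1
  row 2: 0  0  1  2
  row 3: 1  1  2  3
  row 4: 1  2  3  4

reading off 1-entries of Δ²R: w = (3, 4, 1, 2).

ℓ(w)=4; the 1 essential cell (i,j,r):

[(2, 2, 0)]


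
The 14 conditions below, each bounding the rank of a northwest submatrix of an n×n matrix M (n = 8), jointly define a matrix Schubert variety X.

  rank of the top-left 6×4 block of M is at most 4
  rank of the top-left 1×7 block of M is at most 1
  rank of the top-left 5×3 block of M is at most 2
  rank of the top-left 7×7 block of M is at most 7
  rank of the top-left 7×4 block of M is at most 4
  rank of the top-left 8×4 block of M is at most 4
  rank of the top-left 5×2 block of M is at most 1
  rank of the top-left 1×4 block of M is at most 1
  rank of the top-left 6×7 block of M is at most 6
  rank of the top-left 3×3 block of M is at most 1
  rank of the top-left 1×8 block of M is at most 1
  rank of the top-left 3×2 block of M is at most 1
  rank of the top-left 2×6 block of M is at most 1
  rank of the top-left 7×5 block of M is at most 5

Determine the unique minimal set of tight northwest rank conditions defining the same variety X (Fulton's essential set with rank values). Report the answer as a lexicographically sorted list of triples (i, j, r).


Propagating the 14 rank bounds to every northwest block:

  R[1]: 1 1 1 1 1 1 1 1
  R[2]: 1 1 1 1 1 1 2 2
  R[3]: 1 1 1 2 2 2 3 3
  R[4]: 1 1 2 3 3 3 4 4
  R[5]: 1 1 2 3 4 4 5 5
  R[6]: 1 2 3 4 5 5 6 6
  R[7]: 1 2 3 4 5 6 7 7
  R[8]: 1 2 3 4 5 6 7 8

the unique w with this rank table is (1, 7, 4, 3, 5, 2, 6, 8).

Rothe diagram D(w) (9 cells), 3 SE-corners (essential conditions):

[(2, 6, 1), (3, 3, 1), (5, 2, 1)]


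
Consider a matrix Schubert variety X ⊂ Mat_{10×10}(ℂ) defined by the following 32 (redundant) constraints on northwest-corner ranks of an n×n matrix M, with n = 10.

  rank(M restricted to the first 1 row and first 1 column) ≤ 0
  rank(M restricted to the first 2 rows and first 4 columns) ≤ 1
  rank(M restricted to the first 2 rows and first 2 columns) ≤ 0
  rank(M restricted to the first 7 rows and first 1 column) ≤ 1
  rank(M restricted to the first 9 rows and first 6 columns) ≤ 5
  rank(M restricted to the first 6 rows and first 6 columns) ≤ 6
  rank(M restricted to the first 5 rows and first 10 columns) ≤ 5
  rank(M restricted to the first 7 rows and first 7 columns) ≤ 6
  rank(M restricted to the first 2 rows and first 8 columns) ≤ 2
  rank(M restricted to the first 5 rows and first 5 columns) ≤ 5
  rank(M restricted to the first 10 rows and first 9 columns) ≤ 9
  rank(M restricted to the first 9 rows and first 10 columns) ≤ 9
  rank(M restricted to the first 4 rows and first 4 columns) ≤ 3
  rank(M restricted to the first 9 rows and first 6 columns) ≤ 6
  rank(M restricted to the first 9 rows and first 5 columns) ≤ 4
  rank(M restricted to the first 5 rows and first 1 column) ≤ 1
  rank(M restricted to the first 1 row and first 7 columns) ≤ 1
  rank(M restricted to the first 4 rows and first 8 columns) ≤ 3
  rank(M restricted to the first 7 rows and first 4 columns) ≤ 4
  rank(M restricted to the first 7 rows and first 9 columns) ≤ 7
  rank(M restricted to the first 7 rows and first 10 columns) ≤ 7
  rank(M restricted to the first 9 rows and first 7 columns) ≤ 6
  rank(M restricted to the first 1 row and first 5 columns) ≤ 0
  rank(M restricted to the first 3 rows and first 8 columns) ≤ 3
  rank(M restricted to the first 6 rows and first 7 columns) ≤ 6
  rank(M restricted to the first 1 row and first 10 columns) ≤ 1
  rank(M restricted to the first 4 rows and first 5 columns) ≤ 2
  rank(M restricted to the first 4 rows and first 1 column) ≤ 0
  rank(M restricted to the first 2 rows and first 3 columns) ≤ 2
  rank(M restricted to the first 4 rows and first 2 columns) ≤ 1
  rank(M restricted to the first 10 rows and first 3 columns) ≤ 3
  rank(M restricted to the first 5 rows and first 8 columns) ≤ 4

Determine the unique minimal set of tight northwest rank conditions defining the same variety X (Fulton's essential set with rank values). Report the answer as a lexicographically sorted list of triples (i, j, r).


The tightest implied rank at each (i,j), from the 32 conditions:

  0 | 0 | 0 | 0 | 0 | 1 | 1 | 1 | 1 | 1
  0 | 0 | 1 | 1 | 1 | 2 | 2 | 2 | 2 | 2
  0 | 1 | 2 | 2 | 2 | 3 | 3 | 3 | 3 | 3
  0 | 1 | 2 | 2 | 2 | 3 | 3 | 3 | 4 | 4
  1 | 2 | 3 | 3 | 3 | 4 | 4 | 4 | 5 | 5
  1 | 2 | 3 | 4 | 4 | 5 | 5 | 5 | 6 | 6
  1 | 2 | 3 | 4 | 4 | 5 | 6 | 6 | 7 | 7
  1 | 2 | 3 | 4 | 4 | 5 | 6 | 7 | 8 | 8
  1 | 2 | 3 | 4 | 4 | 5 | 6 | 7 | 8 | 9
  1 | 2 | 3 | 4 | 5 | 6 | 7 | 8 | 9 | 10

so w = (6, 3, 2, 9, 1, 4, 7, 8, 10, 5).

|D(w)|=16, |Ess(w)|=6:

[(1, 5, 0), (2, 2, 0), (4, 1, 0), (4, 5, 2), (4, 8, 3), (9, 5, 4)]


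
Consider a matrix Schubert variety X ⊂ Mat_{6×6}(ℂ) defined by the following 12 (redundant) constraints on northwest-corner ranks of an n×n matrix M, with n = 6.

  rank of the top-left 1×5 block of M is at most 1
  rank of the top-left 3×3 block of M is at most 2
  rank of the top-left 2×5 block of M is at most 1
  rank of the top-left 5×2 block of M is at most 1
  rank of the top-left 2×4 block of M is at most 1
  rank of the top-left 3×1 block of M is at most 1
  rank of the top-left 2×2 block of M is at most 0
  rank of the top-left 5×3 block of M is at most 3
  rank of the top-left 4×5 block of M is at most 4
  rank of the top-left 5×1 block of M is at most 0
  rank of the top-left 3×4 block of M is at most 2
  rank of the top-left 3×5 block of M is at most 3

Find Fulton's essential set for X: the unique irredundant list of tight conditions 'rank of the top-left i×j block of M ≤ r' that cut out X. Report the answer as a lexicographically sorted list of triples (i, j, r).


Computing R[i][j] = min implied NW-rank bound (n=6, 12 conditions):

  0 0 1 1 1 1
  0 0 1 1 1 2
  0 1 2 2 2 3
  0 1 2 3 3 4
  0 1 2 3 4 5
  1 2 3 4 5 6

so w = (3, 6, 2, 4, 5, 1).

Fulton essential set (3 of the 9 Rothe cells):

[(2, 2, 0), (2, 5, 1), (5, 1, 0)]


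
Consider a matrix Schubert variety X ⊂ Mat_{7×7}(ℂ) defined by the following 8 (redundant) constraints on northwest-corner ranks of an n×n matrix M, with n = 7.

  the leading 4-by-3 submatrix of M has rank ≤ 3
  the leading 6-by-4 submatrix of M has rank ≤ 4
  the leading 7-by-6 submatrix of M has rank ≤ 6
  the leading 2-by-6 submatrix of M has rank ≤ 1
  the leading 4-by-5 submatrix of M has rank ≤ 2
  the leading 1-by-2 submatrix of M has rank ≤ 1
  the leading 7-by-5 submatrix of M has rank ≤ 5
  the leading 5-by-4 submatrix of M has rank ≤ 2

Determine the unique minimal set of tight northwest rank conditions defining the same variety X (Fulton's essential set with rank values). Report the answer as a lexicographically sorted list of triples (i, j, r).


Reconstructing r_w from the 8 given conditions:

  R[1]: 1 | 1 | 1 | 1 | 1 | 1 | 1
  R[2]: 1 | 1 | 1 | 1 | 1 | 1 | 2
  R[3]: 1 | 2 | 2 | 2 | 2 | 2 | 3
  R[4]: 1 | 2 | 2 | 2 | 2 | 3 | 4
  R[5]: 1 | 2 | 2 | 2 | 3 | 4 | 5
  R[6]: 1 | 2 | 3 | 3 | 4 | 5 | 6
  R[7]: 1 | 2 | 3 | 4 | 5 | 6 | 7

the unique w with this rank table is (1, 7, 2, 6, 5, 3, 4).

3 SE-corners of the 10-cell Rothe diagram give Ess(w):

[(2, 6, 1), (4, 5, 2), (5, 4, 2)]


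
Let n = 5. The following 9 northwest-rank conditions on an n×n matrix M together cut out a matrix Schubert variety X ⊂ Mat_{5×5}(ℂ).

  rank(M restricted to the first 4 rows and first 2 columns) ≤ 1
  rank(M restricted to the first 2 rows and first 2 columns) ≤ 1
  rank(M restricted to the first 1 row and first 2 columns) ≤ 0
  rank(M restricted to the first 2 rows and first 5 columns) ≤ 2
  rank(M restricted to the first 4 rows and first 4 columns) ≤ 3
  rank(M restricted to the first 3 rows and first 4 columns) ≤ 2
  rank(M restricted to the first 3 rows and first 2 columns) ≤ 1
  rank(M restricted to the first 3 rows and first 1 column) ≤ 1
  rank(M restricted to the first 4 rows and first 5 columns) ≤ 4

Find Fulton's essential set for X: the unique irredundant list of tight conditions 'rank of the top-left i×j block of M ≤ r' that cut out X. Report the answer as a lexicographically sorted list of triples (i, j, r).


Rank table r_w(5×5) implied by the 9 constraints:

  0  0  1  1  1
  1  1  2  2  2
  1  1  2  2  3
  1  1  2  3  4
  1  2  3  4  5

hence w(1..5) = (3, 1, 5, 4, 2).

ℓ(w)=5; the 3 essential cells (i,j,r):

[(1, 2, 0), (3, 4, 2), (4, 2, 1)]


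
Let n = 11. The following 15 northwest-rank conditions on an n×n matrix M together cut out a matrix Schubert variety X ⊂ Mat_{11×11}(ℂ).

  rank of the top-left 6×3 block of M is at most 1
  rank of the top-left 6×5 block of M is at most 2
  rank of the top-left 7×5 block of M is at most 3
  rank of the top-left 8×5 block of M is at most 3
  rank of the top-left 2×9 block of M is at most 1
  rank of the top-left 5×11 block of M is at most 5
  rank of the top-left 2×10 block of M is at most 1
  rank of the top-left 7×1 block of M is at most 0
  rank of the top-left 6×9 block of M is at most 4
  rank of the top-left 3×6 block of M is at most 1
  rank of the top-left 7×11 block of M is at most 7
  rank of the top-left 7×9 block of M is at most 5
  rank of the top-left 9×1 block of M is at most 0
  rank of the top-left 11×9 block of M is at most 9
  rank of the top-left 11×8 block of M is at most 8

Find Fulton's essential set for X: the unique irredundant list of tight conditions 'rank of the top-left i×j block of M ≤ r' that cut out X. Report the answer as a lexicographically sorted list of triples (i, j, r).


Propagating the 15 rank bounds to every northwest block:

  R[1]: 0  1  1  1  1  1  1  1  1  1  1
  R[2]: 0  1  1  1  1  1  1  1  1  1  2
  R[3]: 0  1  1  1  1  1  2  2  2  2  3
  R[4]: 0  1  1  2  2  2  3  3  3  3  4
  R[5]: 0  1  1  2  2  3  4  4  4  4  5
  R[6]: 0  1  1  2  2  3  4  4  4  5  6
  R[7]: 0  1  2  3  3  4  5  5  5  6  7
  R[8]: 0  1  2  3  3  4  5  6  6  7  8
  R[9]: 0  1  2  3  4  5  6  7  7  8  9
  R[10]: 1  2  3  4  5  6  7  8  8  9  10
  R[11]: 1  2  3  4  5  6  7  8  9  10  11

hence w(1..11) = (2, 11, 7, 4, 6, 10, 3, 8, 5, 1, 9).

7 SE-corners of the 29-cell Rothe diagram give Ess(w):

[(2, 10, 1), (3, 6, 1), (6, 3, 1), (6, 5, 2), (6, 9, 4), (8, 5, 3), (9, 1, 0)]


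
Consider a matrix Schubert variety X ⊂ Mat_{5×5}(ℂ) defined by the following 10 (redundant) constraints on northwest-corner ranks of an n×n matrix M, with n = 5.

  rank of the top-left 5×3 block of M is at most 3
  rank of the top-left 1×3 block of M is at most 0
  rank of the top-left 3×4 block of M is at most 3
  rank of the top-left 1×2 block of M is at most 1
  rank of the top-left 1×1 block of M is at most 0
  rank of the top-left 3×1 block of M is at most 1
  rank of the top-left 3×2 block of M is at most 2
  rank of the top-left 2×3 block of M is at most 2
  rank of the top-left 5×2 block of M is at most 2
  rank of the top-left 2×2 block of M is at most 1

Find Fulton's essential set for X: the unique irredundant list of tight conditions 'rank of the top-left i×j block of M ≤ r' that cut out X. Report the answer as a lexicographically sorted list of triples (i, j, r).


Computing R[i][j] = min implied NW-rank bound (n=5, 10 conditions):

  row 1: 0, 0, 0, 1, 1
  row 2: 1, 1, 1, 2, 2
  row 3: 1, 2, 2, 3, 3
  row 4: 1, 2, 3, 4, 4
  row 5: 1, 2, 3, 4, 5

reading off 1-entries of Δ²R: w = (4, 1, 2, 3, 5).

ℓ(w)=3; the 1 essential cell (i,j,r):

[(1, 3, 0)]


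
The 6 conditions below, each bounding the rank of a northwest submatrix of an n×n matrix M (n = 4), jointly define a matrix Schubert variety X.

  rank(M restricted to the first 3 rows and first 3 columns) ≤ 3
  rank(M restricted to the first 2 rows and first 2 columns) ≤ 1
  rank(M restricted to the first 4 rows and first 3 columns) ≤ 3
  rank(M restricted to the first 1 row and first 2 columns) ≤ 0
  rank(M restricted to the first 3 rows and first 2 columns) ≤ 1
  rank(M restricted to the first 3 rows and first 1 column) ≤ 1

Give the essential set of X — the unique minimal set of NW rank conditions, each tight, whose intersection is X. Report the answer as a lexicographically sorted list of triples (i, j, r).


Computing R[i][j] = min implied NW-rank bound (n=4, 6 conditions):

  i=1: 0  0  1  1
  i=2: 1  1  2  2
  i=3: 1  1  2  3
  i=4: 1  2  3  4

reading off 1-entries of Δ²R: w = (3, 1, 4, 2).

D(w) has 3 cells with 2 SE-corners; essential set:

[(1, 2, 0), (3, 2, 1)]


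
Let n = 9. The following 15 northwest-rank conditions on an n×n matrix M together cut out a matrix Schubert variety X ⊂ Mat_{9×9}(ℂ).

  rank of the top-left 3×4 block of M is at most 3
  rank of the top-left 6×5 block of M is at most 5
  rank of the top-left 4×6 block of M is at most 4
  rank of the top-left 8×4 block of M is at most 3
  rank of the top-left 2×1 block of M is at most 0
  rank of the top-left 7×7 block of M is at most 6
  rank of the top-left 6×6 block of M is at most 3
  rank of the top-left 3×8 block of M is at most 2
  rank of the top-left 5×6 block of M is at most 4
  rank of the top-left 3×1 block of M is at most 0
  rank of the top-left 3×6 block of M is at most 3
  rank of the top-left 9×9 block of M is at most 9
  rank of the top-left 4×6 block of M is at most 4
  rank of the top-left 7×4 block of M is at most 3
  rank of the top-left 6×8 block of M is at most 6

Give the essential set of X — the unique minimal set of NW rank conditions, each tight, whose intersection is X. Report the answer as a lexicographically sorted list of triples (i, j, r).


The tightest implied rank at each (i,j), from the 15 conditions:

  row 1: 0  1  1  1  1  1  1  1  1
  row 2: 0  1  2  2  2  2  2  2  2
  row 3: 0  1  2  2  2  2  2  2  3
  row 4: 1  2  3  3  3  3  3  3  4
  row 5: 1  2  3  3  3  3  4  4  5
  row 6: 1  2  3  3  3  3  4  5  6
  row 7: 1  2  3  3  4  4  5  6  7
  row 8: 1  2  3  3  4  5  6  7  8
  row 9: 1  2  3  4  5  6  7  8  9

so w = (2, 3, 9, 1, 7, 8, 5, 6, 4).

4 SE-corners of the 16-cell Rothe diagram give Ess(w):

[(3, 1, 0), (3, 8, 2), (6, 6, 3), (8, 4, 3)]


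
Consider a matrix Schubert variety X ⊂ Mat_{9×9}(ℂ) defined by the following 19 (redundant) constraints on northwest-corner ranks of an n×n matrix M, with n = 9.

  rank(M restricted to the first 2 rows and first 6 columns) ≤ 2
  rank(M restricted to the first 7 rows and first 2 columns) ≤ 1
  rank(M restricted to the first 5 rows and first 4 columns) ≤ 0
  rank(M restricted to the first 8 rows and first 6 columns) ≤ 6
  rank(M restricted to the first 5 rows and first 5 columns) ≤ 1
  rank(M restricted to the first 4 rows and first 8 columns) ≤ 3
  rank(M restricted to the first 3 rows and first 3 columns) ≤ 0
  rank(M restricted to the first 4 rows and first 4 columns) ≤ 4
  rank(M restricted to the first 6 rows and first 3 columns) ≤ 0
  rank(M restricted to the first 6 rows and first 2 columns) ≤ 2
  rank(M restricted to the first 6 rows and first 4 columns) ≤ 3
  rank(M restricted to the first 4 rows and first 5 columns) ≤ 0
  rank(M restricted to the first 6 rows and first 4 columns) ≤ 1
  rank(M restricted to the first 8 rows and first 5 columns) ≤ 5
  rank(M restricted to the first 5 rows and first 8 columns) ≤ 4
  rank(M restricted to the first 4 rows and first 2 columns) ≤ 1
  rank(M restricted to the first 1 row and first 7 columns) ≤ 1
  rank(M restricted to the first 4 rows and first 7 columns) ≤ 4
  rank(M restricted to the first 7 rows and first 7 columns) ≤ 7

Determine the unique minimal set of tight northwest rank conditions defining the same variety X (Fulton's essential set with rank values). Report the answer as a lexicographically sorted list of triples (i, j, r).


Reconstructing r_w from the 19 given conditions:

  i=1: 0 | 0 | 0 | 0 | 0 | 1 | 1 | 1 | 1
  i=2: 0 | 0 | 0 | 0 | 0 | 1 | 2 | 2 | 2
  i=3: 0 | 0 | 0 | 0 | 0 | 1 | 2 | 3 | 3
  i=4: 0 | 0 | 0 | 0 | 0 | 1 | 2 | 3 | 4
  i=5: 0 | 0 | 0 | 0 | 1 | 2 | 3 | 4 | 5
  i=6: 0 | 0 | 0 | 1 | 2 | 3 | 4 | 5 | 6
  i=7: 1 | 1 | 1 | 2 | 3 | 4 | 5 | 6 | 7
  i=8: 1 | 2 | 2 | 3 | 4 | 5 | 6 | 7 | 8
  i=9: 1 | 2 | 3 | 4 | 5 | 6 | 7 | 8 | 9

reading off 1-entries of Δ²R: w = (6, 7, 8, 9, 5, 4, 1, 2, 3).

3 SE-corners of the 27-cell Rothe diagram give Ess(w):

[(4, 5, 0), (5, 4, 0), (6, 3, 0)]


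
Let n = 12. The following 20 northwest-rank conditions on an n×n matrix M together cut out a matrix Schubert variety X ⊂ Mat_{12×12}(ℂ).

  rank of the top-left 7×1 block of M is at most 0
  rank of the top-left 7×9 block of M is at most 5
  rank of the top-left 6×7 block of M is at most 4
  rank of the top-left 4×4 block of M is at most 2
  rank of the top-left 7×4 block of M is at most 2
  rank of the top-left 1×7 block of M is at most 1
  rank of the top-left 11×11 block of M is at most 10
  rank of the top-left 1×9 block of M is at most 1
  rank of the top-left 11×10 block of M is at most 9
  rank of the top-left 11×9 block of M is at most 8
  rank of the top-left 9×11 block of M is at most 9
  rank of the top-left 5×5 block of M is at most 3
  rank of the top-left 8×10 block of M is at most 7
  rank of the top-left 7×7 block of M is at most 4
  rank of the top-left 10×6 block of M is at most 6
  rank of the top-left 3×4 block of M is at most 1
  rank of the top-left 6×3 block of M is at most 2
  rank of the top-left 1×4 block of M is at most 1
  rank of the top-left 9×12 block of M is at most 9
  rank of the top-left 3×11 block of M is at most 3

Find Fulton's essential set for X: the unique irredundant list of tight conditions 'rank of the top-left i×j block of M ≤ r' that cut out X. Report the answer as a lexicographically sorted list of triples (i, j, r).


Recovering R(i,j) via the rank-extension bound from the 20 conditions:

  row 1: 0, 1, 1, 1, 1, 1, 1, 1, 1, 1, 1, 1
  row 2: 0, 1, 1, 1, 2, 2, 2, 2, 2, 2, 2, 2
  row 3: 0, 1, 1, 1, 2, 3, 3, 3, 3, 3, 3, 3
  row 4: 0, 1, 2, 2, 3, 4, 4, 4, 4, 4, 4, 4
  row 5: 0, 1, 2, 2, 3, 4, 4, 5, 5, 5, 5, 5
  row 6: 0, 1, 2, 2, 3, 4, 4, 5, 5, 6, 6, 6
  row 7: 0, 1, 2, 2, 3, 4, 4, 5, 5, 6, 7, 7
  row 8: 1, 2, 3, 3, 4, 5, 5, 6, 6, 7, 8, 8
  row 9: 1, 2, 3, 4, 5, 6, 6, 7, 7, 8, 9, 9
  row 10: 1, 2, 3, 4, 5, 6, 7, 8, 8, 9, 10, 10
  row 11: 1, 2, 3, 4, 5, 6, 7, 8, 8, 9, 10, 11
  row 12: 1, 2, 3, 4, 5, 6, 7, 8, 9, 10, 11, 12

reading off 1-entries of Δ²R: w = (2, 5, 6, 3, 8, 10, 11, 1, 4, 7, 12, 9).

Rothe diagram D(w) (20 cells), 6 SE-corners (essential conditions):

[(3, 4, 1), (7, 1, 0), (7, 4, 2), (7, 7, 4), (7, 9, 5), (11, 9, 8)]


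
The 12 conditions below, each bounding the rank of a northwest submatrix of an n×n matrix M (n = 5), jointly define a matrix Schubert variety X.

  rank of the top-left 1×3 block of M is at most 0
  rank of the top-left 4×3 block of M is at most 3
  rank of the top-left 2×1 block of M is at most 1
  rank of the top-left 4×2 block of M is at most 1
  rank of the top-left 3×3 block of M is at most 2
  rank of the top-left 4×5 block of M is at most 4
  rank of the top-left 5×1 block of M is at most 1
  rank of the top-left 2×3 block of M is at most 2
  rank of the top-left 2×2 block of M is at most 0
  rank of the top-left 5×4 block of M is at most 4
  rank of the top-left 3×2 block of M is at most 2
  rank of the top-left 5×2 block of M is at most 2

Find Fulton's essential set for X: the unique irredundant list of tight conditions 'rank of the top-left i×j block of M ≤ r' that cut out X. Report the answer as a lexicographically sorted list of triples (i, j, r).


Reconstructing r_w from the 12 given conditions:

  i=1: 0  0  0  1  1
  i=2: 0  0  1  2  2
  i=3: 1  1  2  3  3
  i=4: 1  1  2  3  4
  i=5: 1  2  3  4  5

the unique w with this rank table is (4, 3, 1, 5, 2).

|D(w)|=6, |Ess(w)|=3:

[(1, 3, 0), (2, 2, 0), (4, 2, 1)]


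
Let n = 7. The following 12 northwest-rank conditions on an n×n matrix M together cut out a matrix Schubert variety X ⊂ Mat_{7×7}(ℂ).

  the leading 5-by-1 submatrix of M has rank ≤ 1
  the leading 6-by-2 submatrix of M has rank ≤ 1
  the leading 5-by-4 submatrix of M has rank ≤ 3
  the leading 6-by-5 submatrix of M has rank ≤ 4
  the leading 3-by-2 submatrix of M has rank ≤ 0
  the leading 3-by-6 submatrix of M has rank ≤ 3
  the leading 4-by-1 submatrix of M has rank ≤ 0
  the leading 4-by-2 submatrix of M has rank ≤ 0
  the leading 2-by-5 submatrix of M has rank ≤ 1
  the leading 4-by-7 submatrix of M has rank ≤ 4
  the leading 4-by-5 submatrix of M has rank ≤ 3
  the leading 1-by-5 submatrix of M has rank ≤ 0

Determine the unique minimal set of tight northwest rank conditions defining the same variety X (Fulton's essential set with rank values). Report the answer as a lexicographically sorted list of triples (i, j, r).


Reconstructing r_w from the 12 given conditions:

  row 1: 0  0  0  0  0  1  1
  row 2: 0  0  1  1  1  2  2
  row 3: 0  0  1  2  2  3  3
  row 4: 0  0  1  2  3  4  4
  row 5: 1  1  2  3  4  5  5
  row 6: 1  1  2  3  4  5  6
  row 7: 1  2  3  4  5  6  7

reading off 1-entries of Δ²R: w = (6, 3, 4, 5, 1, 7, 2).

|D(w)|=12, |Ess(w)|=3:

[(1, 5, 0), (4, 2, 0), (6, 2, 1)]


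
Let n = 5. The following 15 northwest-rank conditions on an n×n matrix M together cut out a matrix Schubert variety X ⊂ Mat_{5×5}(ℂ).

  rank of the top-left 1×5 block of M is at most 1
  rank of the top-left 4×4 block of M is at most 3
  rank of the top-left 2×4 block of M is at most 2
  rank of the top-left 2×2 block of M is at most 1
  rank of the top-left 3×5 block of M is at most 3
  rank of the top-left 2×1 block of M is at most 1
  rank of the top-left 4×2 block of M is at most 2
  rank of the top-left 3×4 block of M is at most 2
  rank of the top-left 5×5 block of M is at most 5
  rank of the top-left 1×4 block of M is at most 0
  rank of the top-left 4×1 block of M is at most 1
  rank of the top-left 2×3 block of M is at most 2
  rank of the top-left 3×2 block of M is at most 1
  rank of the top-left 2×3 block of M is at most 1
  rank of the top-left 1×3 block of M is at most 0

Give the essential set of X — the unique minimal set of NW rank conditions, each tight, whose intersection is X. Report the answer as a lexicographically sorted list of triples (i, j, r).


Recovering R(i,j) via the rank-extension bound from the 15 conditions:

  i=1: 0 0 0 0 1
  i=2: 1 1 1 1 2
  i=3: 1 1 2 2 3
  i=4: 1 2 3 3 4
  i=5: 1 2 3 4 5

second differences of R give the permutation w = (5, 1, 3, 2, 4).

2 SE-corners of the 5-cell Rothe diagram give Ess(w):

[(1, 4, 0), (3, 2, 1)]


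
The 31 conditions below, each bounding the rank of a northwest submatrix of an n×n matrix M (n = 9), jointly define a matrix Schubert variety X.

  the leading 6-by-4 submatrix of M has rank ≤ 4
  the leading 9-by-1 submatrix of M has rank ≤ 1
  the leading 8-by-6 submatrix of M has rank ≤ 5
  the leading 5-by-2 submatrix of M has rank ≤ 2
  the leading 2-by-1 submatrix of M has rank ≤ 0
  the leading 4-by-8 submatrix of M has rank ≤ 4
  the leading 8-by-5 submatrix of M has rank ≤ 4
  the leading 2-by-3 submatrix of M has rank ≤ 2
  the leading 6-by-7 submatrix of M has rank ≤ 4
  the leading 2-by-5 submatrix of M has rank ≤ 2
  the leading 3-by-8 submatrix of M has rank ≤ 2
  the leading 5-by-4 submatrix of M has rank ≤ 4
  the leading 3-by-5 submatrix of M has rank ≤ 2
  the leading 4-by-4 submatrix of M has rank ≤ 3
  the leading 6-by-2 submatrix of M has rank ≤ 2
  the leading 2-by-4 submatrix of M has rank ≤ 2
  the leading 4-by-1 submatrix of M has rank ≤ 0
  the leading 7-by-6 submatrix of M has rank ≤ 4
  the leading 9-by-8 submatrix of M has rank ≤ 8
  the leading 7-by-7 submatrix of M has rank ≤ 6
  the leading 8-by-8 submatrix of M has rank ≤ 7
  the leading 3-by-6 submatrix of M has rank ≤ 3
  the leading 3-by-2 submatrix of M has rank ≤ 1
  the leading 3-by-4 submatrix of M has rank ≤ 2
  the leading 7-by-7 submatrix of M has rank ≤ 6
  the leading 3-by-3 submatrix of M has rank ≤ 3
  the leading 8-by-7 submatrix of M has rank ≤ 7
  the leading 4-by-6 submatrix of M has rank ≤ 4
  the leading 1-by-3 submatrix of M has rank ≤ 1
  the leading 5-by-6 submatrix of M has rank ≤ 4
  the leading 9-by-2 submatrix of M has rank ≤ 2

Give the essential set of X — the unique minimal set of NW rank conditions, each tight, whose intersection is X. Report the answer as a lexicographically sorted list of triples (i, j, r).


Recovering R(i,j) via the rank-extension bound from the 31 conditions:

  R[1]: 0 1 1 1 1 1 1 1 1
  R[2]: 0 1 2 2 2 2 2 2 2
  R[3]: 0 1 2 2 2 2 2 2 3
  R[4]: 0 1 2 3 3 3 3 3 4
  R[5]: 1 2 3 4 4 4 4 4 5
  R[6]: 1 2 3 4 4 4 4 5 6
  R[7]: 1 2 3 4 4 4 5 6 7
  R[8]: 1 2 3 4 4 5 6 7 8
  R[9]: 1 2 3 4 5 6 7 8 9

the unique w with this rank table is (2, 3, 9, 4, 1, 8, 7, 6, 5).

|D(w)|=15, |Ess(w)|=5:

[(3, 8, 2), (4, 1, 0), (6, 7, 4), (7, 6, 4), (8, 5, 4)]


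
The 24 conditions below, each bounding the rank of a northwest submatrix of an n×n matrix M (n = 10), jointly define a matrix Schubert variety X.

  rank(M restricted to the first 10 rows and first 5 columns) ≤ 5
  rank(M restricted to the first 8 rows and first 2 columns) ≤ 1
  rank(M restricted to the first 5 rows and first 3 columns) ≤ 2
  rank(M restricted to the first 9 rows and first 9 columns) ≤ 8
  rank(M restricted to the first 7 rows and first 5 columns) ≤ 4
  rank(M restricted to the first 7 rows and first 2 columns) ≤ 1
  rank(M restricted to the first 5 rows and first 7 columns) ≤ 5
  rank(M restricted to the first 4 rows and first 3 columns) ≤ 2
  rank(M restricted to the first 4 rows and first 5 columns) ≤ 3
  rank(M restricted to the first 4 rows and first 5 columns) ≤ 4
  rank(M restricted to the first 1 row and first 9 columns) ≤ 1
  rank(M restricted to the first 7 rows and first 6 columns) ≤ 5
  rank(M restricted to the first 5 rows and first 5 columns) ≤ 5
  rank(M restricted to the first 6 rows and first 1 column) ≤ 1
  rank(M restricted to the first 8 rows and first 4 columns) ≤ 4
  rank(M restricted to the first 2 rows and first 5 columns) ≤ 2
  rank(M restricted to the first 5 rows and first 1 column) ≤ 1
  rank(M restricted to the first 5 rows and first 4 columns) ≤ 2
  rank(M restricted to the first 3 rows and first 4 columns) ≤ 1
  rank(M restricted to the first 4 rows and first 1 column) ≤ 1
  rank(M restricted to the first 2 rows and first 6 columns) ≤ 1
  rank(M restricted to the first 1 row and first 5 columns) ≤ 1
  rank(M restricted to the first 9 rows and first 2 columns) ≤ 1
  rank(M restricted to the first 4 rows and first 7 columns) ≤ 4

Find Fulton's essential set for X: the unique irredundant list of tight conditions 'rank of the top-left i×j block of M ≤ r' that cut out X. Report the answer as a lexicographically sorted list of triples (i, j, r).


Reconstructing r_w from the 24 given conditions:

  i=1: 1 1 1 1 1 1 1 1 1 1
  i=2: 1 1 1 1 1 1 2 2 2 2
  i=3: 1 1 1 1 2 2 3 3 3 3
  i=4: 1 1 2 2 3 3 4 4 4 4
  i=5: 1 1 2 2 3 4 5 5 5 5
  i=6: 1 1 2 3 4 5 6 6 6 6
  i=7: 1 1 2 3 4 5 6 7 7 7
  i=8: 1 1 2 3 4 5 6 7 8 8
  i=9: 1 1 2 3 4 5 6 7 8 9
  i=10: 1 2 3 4 5 6 7 8 9 10

second differences of R give the permutation w = (1, 7, 5, 3, 6, 4, 8, 9, 10, 2).

ℓ(w)=15; the 4 essential cells (i,j,r):

[(2, 6, 1), (3, 4, 1), (5, 4, 2), (9, 2, 1)]


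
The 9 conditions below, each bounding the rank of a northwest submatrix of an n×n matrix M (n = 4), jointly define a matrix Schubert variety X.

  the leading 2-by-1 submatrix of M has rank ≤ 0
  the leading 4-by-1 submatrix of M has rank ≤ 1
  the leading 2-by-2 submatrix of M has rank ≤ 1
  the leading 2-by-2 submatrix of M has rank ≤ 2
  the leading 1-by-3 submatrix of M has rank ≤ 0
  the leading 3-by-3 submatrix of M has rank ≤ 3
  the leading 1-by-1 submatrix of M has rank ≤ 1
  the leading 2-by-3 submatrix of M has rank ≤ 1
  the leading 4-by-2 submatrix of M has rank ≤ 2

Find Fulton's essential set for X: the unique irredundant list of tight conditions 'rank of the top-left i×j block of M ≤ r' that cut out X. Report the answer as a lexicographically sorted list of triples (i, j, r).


Reconstructing r_w from the 9 given conditions:

  i=1: 0 0 0 1
  i=2: 0 1 1 2
  i=3: 1 2 2 3
  i=4: 1 2 3 4

hence w(1..4) = (4, 2, 1, 3).

ℓ(w)=4; the 2 essential cells (i,j,r):

[(1, 3, 0), (2, 1, 0)]


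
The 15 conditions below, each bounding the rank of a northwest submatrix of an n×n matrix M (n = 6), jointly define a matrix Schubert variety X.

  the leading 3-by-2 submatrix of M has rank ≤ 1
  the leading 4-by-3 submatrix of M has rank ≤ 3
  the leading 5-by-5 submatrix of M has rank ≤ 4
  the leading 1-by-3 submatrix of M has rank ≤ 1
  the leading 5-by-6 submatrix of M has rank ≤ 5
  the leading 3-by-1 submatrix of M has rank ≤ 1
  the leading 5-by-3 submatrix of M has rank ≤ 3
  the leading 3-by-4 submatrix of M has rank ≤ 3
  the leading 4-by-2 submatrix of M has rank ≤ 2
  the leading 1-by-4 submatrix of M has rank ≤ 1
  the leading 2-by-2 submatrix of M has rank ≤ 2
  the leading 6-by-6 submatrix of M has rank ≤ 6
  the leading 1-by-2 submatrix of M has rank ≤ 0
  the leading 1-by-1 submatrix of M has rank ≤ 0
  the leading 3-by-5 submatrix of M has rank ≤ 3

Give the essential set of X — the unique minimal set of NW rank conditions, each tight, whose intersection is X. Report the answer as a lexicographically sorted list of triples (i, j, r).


Rank table r_w(6×6) implied by the 15 constraints:

  row 1: 0  0  1  1  1  1
  row 2: 1  1  2  2  2  2
  row 3: 1  1  2  3  3  3
  row 4: 1  2  3  4  4  4
  row 5: 1  2  3  4  4  5
  row 6: 1  2  3  4  5  6

hence w(1..6) = (3, 1, 4, 2, 6, 5).

ℓ(w)=4; the 3 essential cells (i,j,r):

[(1, 2, 0), (3, 2, 1), (5, 5, 4)]


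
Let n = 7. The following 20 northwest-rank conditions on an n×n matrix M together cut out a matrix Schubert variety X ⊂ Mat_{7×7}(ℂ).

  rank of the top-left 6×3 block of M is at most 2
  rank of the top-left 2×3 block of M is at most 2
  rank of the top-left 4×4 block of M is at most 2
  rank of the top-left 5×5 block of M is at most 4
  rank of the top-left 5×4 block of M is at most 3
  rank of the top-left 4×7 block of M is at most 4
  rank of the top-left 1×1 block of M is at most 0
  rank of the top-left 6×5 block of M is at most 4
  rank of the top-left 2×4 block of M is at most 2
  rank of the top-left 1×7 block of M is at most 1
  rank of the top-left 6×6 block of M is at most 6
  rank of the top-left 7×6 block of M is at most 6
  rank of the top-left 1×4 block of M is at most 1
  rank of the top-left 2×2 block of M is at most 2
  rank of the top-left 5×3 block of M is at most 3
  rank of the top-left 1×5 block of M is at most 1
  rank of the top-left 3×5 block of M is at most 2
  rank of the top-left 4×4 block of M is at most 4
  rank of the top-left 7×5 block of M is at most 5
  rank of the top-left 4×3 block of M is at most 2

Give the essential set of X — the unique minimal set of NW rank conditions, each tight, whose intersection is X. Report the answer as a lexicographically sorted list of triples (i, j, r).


Computing R[i][j] = min implied NW-rank bound (n=7, 20 conditions):

  0 1 1 1 1 1 1
  1 2 2 2 2 2 2
  1 2 2 2 2 3 3
  1 2 2 2 3 4 4
  1 2 2 3 4 5 5
  1 2 2 3 4 5 6
  1 2 3 4 5 6 7

giving w = (2, 1, 6, 5, 4, 7, 3) via Δ²R.

|D(w)|=8, |Ess(w)|=4:

[(1, 1, 0), (3, 5, 2), (4, 4, 2), (6, 3, 2)]


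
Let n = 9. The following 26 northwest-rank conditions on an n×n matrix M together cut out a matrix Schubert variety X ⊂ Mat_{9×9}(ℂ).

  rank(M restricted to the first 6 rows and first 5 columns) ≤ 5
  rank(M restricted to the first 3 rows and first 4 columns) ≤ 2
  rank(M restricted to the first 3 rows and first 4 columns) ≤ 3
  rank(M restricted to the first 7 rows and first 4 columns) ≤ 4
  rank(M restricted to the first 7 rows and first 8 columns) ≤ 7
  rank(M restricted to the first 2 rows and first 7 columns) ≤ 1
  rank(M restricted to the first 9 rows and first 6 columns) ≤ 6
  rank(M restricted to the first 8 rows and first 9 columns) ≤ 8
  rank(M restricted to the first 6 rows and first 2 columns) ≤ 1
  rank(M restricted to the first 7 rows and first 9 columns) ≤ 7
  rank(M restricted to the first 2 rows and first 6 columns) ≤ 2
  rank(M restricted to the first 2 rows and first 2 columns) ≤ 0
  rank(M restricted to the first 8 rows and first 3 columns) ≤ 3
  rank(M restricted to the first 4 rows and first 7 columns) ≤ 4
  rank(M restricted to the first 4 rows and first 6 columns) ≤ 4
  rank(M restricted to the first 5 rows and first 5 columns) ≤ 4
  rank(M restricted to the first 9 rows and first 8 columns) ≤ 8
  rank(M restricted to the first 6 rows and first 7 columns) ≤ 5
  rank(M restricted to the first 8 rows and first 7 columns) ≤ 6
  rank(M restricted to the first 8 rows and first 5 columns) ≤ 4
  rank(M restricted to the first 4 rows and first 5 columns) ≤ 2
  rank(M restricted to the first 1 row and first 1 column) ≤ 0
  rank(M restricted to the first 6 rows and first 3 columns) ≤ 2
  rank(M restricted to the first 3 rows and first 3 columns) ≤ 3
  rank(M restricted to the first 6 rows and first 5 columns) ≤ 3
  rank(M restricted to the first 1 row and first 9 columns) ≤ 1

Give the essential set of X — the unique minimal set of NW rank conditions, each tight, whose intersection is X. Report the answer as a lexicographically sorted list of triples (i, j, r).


Reconstructing r_w from the 26 given conditions:

  R[1]: 0 | 0 | 1 | 1 | 1 | 1 | 1 | 1 | 1
  R[2]: 0 | 0 | 1 | 1 | 1 | 1 | 1 | 2 | 2
  R[3]: 1 | 1 | 2 | 2 | 2 | 2 | 2 | 3 | 3
  R[4]: 1 | 1 | 2 | 2 | 2 | 3 | 3 | 4 | 4
  R[5]: 1 | 1 | 2 | 3 | 3 | 4 | 4 | 5 | 5
  R[6]: 1 | 1 | 2 | 3 | 3 | 4 | 5 | 6 | 6
  R[7]: 1 | 2 | 3 | 4 | 4 | 5 | 6 | 7 | 7
  R[8]: 1 | 2 | 3 | 4 | 4 | 5 | 6 | 7 | 8
  R[9]: 1 | 2 | 3 | 4 | 5 | 6 | 7 | 8 | 9

reading off 1-entries of Δ²R: w = (3, 8, 1, 6, 4, 7, 2, 9, 5).

D(w) has 15 cells with 6 SE-corners; essential set:

[(2, 2, 0), (2, 7, 1), (4, 5, 2), (6, 2, 1), (6, 5, 3), (8, 5, 4)]


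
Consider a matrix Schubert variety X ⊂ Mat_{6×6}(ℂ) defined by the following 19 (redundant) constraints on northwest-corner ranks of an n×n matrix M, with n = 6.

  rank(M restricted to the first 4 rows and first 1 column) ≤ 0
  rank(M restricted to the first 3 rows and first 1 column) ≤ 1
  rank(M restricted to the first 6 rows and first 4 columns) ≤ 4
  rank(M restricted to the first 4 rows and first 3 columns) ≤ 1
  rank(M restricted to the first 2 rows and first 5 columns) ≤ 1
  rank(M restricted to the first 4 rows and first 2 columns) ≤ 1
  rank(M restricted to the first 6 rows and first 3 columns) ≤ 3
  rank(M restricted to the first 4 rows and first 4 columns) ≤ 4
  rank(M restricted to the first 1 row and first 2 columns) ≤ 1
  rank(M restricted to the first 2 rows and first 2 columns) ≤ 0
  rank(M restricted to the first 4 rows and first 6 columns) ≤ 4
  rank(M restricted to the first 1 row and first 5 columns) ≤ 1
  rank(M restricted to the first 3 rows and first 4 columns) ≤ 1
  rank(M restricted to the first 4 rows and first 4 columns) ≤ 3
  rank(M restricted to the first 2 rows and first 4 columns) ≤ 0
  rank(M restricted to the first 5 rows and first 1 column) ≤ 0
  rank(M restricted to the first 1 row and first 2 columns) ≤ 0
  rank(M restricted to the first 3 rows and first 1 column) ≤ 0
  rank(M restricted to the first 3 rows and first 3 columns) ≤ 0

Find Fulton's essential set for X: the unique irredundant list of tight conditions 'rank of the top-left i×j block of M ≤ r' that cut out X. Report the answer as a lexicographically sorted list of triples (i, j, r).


Propagating the 19 rank bounds to every northwest block:

  R[1]: 0  0  0  0  1  1
  R[2]: 0  0  0  0  1  2
  R[3]: 0  0  0  1  2  3
  R[4]: 0  1  1  2  3  4
  R[5]: 0  1  2  3  4  5
  R[6]: 1  2  3  4  5  6

the unique w with this rank table is (5, 6, 4, 2, 3, 1).

ℓ(w)=13; the 3 essential cells (i,j,r):

[(2, 4, 0), (3, 3, 0), (5, 1, 0)]
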